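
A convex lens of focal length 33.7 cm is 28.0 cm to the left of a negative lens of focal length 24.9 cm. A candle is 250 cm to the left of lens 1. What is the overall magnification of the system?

m = -0.278

Lens 1: 1/d_i1 = 1/(33.7) − 1/(250) = 0.02567, so d_i1 = 38.95 cm; m₁ = −d_i1/d_o1 = -0.1558.
d_o2 = 28.0 − (38.95) = -10.95 cm (virtual object).
f₂ = −24.9 cm (diverging).
Lens 2: 1/d_i2 = 1/(-24.9) − 1/(-10.95) = 0.05116, so d_i2 = 19.55 cm; m₂ = −d_i2/d_o2 = +1.785.
m = m₁·m₂ = (-0.1558)(+1.785) = -0.278.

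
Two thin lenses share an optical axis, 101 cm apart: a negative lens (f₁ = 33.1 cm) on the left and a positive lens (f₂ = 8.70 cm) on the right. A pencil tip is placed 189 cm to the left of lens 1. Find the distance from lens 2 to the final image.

9.33 cm

Lens 1 is diverging, so f₁ = −33.1 cm.
Lens 1: 1/d_i1 = 1/f₁ − 1/d_o1 = 1/(-33.1) − 1/(189) = -0.03550, so d_i1 = -28.17 cm.
The intermediate image is 28.17 cm to the left of lens 1 (virtual), which is 101 − (-28.17) = 129.2 cm to the left of lens 2, so d_o2 = +129.2 cm.
Lens 2: 1/d_i2 = 1/f₂ − 1/d_o2 = 1/(8.70) − 1/(129.2) = 0.1072, so d_i2 = 9.33 cm.
The final image is real, 9.33 cm to the right of lens 2 (overall magnification ≈ -0.011).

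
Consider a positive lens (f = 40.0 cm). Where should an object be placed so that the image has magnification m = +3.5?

28.6 cm

m = −d_i/d_o ⇒ d_i = −m·d_o.
1/f = 1/d_o + 1/d_i = 1/d_o − 1/(m·d_o) = (1 − 1/m)/d_o, so d_o = f(1 − 1/m) = (40.00)(1 − 1/(+3.5)) = 28.6 cm.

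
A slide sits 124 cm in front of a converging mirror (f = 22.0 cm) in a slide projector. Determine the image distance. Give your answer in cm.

Mirror equation: 1/q = 1/f − 1/p = 1/(22.00) − 1/(124) = 0.04545 − 0.008065 = 0.03739, so q = 26.7 cm.
The image is real, inverted and reduced, in front of the mirror.

26.7 cm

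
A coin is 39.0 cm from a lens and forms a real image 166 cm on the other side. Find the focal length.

Real image ⇒ d_i = +166 cm.
1/f = 1/d_o + 1/d_i = 1/(39.0) + 1/(166) = 0.03167, so f = 31.6 cm.
Since f is positive, the lens is converging.

f = 31.6 cm (converging)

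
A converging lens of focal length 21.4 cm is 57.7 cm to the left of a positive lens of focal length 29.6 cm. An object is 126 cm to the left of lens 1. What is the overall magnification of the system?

Lens 1: 1/d_i1 = 1/(21.4) − 1/(126) = 0.03879, so d_i1 = 25.78 cm; m₁ = −d_i1/d_o1 = -0.2046.
d_o2 = 57.7 − (25.78) = 31.92 cm.
Lens 2: 1/d_i2 = 1/(29.6) − 1/(31.92) = 0.002455, so d_i2 = 407.3 cm; m₂ = −d_i2/d_o2 = -12.76.
m = m₁·m₂ = (-0.2046)(-12.76) = +2.61.

m = +2.61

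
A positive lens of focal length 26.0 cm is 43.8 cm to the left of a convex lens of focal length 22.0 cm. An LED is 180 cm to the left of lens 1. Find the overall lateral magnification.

m = -0.432

Lens 1: 1/d_i1 = 1/(26.0) − 1/(180) = 0.03291, so d_i1 = 30.39 cm; m₁ = −d_i1/d_o1 = -0.1688.
d_o2 = 43.8 − (30.39) = 13.41 cm.
Lens 2: 1/d_i2 = 1/(22.0) − 1/(13.41) = -0.02912, so d_i2 = -34.34 cm; m₂ = −d_i2/d_o2 = +2.561.
m = m₁·m₂ = (-0.1688)(+2.561) = -0.432.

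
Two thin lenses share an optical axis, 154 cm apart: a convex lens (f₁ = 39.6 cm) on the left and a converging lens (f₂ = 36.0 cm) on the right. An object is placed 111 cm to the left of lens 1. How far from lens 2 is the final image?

Lens 1: 1/d_i1 = 1/f₁ − 1/d_o1 = 1/(39.6) − 1/(111) = 0.01624, so d_i1 = 61.56 cm.
The intermediate image is 61.56 cm to the right of lens 1, which is 154 − (61.56) = 92.44 cm to the left of lens 2, so d_o2 = +92.44 cm.
Lens 2: 1/d_i2 = 1/f₂ − 1/d_o2 = 1/(36.0) − 1/(92.44) = 0.01696, so d_i2 = 59.0 cm.
The final image is real, 59.0 cm to the right of lens 2 (overall magnification ≈ 0.35).

59.0 cm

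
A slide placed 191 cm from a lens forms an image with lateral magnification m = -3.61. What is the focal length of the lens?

m = −d_i/d_o ⇒ d_i = −m·d_o = −(-3.61)·(191) = 689.5 cm.
1/f = 1/d_o + 1/d_i = 1/(191) + 1/(689.5) = 0.006686, so f = 150 cm.
Since f is positive, the lens is converging.

f = 150 cm (converging)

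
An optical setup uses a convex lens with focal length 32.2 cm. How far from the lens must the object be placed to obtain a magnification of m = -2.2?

46.8 cm

m = −d_i/d_o ⇒ d_i = −m·d_o.
1/f = 1/d_o + 1/d_i = 1/d_o − 1/(m·d_o) = (1 − 1/m)/d_o, so d_o = f(1 − 1/m) = (32.20)(1 − 1/(-2.2)) = 46.8 cm.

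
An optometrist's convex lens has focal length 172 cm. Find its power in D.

P = +0.581 D

f = 172 cm = 1.72 m.
P = 1/f = 1/(1.72 m) = +0.581 D.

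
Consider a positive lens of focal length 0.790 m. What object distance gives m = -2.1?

m = −d_i/d_o ⇒ d_i = −m·d_o.
1/f = 1/d_o + 1/d_i = 1/d_o − 1/(m·d_o) = (1 − 1/m)/d_o, so d_o = f(1 − 1/m) = (0.7900)(1 − 1/(-2.1)) = 1.17 m.

1.17 m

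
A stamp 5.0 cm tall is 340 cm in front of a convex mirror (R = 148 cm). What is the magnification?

m = +0.179

f = R/2 = 148/2 = 74.00 cm; for a convex mirror, f = -74.00 cm.
1/d_i = 1/f − 1/d_o = 1/(-74.00) − 1/(340) = -0.01645, so d_i = -60.77 cm.
m = −d_i/d_o = −(-60.77)/(340) = +0.179.
The image is virtual, upright and reduced, behind the mirror.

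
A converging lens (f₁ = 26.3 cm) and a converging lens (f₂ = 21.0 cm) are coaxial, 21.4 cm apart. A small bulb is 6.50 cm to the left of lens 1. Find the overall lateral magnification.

m = -3.09

Lens 1: 1/d_i1 = 1/(26.3) − 1/(6.50) = -0.1158, so d_i1 = -8.634 cm; m₁ = −d_i1/d_o1 = +1.328.
d_o2 = 21.4 − (-8.634) = 30.03 cm.
Lens 2: 1/d_i2 = 1/(21.0) − 1/(30.03) = 0.01432, so d_i2 = 69.84 cm; m₂ = −d_i2/d_o2 = -2.326.
m = m₁·m₂ = (+1.328)(-2.326) = -3.09.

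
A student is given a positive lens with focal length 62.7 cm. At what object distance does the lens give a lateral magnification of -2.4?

m = −d_i/d_o ⇒ d_i = −m·d_o.
1/f = 1/d_o + 1/d_i = 1/d_o − 1/(m·d_o) = (1 − 1/m)/d_o, so d_o = f(1 − 1/m) = (62.70)(1 − 1/(-2.4)) = 88.8 cm.

88.8 cm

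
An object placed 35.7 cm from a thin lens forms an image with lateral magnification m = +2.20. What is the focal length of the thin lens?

m = −d_i/d_o ⇒ d_i = −m·d_o = −(+2.20)·(35.7) = -78.54 cm.
1/f = 1/d_o + 1/d_i = 1/(35.7) + 1/(-78.54) = 0.01528, so f = 65.5 cm.
Since f is positive, the thin lens is converging.

f = 65.5 cm (converging)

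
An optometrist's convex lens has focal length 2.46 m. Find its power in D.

P = 1/f = 1/(2.46 m) = +0.407 D.

P = +0.407 D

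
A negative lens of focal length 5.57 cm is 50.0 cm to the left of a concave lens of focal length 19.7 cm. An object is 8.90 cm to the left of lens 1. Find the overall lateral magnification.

f₁ = −5.57 cm (diverging).
Lens 1: 1/d_i1 = 1/(-5.57) − 1/(8.90) = -0.2919, so d_i1 = -3.426 cm; m₁ = −d_i1/d_o1 = +0.3849.
d_o2 = 50.0 − (-3.426) = 53.43 cm.
f₂ = −19.7 cm (diverging).
Lens 2: 1/d_i2 = 1/(-19.7) − 1/(53.43) = -0.06948, so d_i2 = -14.39 cm; m₂ = −d_i2/d_o2 = +0.2694.
m = m₁·m₂ = (+0.3849)(+0.2694) = +0.104.

m = +0.104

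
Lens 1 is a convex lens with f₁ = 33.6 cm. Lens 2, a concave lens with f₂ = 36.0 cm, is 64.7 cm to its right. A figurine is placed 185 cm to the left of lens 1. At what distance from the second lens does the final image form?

Lens 1: 1/d_i1 = 1/f₁ − 1/d_o1 = 1/(33.6) − 1/(185) = 0.02436, so d_i1 = 41.06 cm.
The intermediate image is 41.06 cm to the right of lens 1, which is 64.7 − (41.06) = 23.64 cm to the left of lens 2, so d_o2 = +23.64 cm.
Lens 2 is diverging, so f₂ = −36.0 cm.
Lens 2: 1/d_i2 = 1/f₂ − 1/d_o2 = 1/(-36.0) − 1/(23.64) = -0.07008, so d_i2 = -14.3 cm.
The final image is virtual, 14.3 cm to the left of lens 2 (overall magnification ≈ -0.13).

14.3 cm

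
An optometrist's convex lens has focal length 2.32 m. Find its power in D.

P = +0.431 D

P = 1/f = 1/(2.32 m) = +0.431 D.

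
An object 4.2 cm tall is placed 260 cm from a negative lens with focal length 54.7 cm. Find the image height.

For a negative lens, f = -54.7 cm.
1/d_i = 1/f − 1/d_o = 1/(-54.70) − 1/(260) = -0.02213, so d_i = -45.19 cm.
m = −d_i/d_o = +0.1738.
|h_i| = |m|·h_o = 0.1738 × 4.2 = 0.730 cm. The image is virtual, upright and reduced, on the same side as the object.

0.730 cm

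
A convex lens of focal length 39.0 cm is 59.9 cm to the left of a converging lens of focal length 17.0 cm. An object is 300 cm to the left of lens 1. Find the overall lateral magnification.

m = -1.32

Lens 1: 1/d_i1 = 1/(39.0) − 1/(300) = 0.02231, so d_i1 = 44.83 cm; m₁ = −d_i1/d_o1 = -0.1494.
d_o2 = 59.9 − (44.83) = 15.07 cm.
Lens 2: 1/d_i2 = 1/(17.0) − 1/(15.07) = -0.007533, so d_i2 = -132.7 cm; m₂ = −d_i2/d_o2 = +8.808.
m = m₁·m₂ = (-0.1494)(+8.808) = -1.32.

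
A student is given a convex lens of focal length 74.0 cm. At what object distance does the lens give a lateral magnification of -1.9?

113 cm

m = −d_i/d_o ⇒ d_i = −m·d_o.
1/f = 1/d_o + 1/d_i = 1/d_o − 1/(m·d_o) = (1 − 1/m)/d_o, so d_o = f(1 − 1/m) = (74.00)(1 − 1/(-1.9)) = 113 cm.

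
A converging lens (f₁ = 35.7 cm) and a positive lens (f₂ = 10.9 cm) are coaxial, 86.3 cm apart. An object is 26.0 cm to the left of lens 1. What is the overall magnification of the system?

Lens 1: 1/d_i1 = 1/(35.7) − 1/(26.0) = -0.01045, so d_i1 = -95.69 cm; m₁ = −d_i1/d_o1 = +3.680.
d_o2 = 86.3 − (-95.69) = 182.0 cm.
Lens 2: 1/d_i2 = 1/(10.9) − 1/(182.0) = 0.08625, so d_i2 = 11.59 cm; m₂ = −d_i2/d_o2 = -0.06371.
m = m₁·m₂ = (+3.680)(-0.06371) = -0.234.

m = -0.234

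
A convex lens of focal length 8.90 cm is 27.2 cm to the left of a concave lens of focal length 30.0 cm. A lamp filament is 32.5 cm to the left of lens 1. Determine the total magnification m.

m = -0.252

Lens 1: 1/d_i1 = 1/(8.90) − 1/(32.5) = 0.08159, so d_i1 = 12.26 cm; m₁ = −d_i1/d_o1 = -0.3772.
d_o2 = 27.2 − (12.26) = 14.94 cm.
f₂ = −30.0 cm (diverging).
Lens 2: 1/d_i2 = 1/(-30.0) − 1/(14.94) = -0.1003, so d_i2 = -9.973 cm; m₂ = −d_i2/d_o2 = +0.6676.
m = m₁·m₂ = (-0.3772)(+0.6676) = -0.252.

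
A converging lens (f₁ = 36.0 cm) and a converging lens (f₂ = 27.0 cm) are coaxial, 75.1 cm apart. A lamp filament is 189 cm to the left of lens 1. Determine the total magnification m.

Lens 1: 1/d_i1 = 1/(36.0) − 1/(189) = 0.02249, so d_i1 = 44.47 cm; m₁ = −d_i1/d_o1 = -0.2353.
d_o2 = 75.1 − (44.47) = 30.63 cm.
Lens 2: 1/d_i2 = 1/(27.0) − 1/(30.63) = 0.004389, so d_i2 = 227.8 cm; m₂ = −d_i2/d_o2 = -7.438.
m = m₁·m₂ = (-0.2353)(-7.438) = +1.75.

m = +1.75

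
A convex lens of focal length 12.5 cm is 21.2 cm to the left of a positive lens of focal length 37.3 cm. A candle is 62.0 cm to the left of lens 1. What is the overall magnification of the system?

m = -0.297

Lens 1: 1/d_i1 = 1/(12.5) − 1/(62.0) = 0.06387, so d_i1 = 15.66 cm; m₁ = −d_i1/d_o1 = -0.2526.
d_o2 = 21.2 − (15.66) = 5.540 cm.
Lens 2: 1/d_i2 = 1/(37.3) − 1/(5.540) = -0.1537, so d_i2 = -6.506 cm; m₂ = −d_i2/d_o2 = +1.174.
m = m₁·m₂ = (-0.2526)(+1.174) = -0.297.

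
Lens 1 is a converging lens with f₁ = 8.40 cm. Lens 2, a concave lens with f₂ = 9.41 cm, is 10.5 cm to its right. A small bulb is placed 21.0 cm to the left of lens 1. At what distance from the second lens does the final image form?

5.57 cm

Lens 1: 1/d_i1 = 1/f₁ − 1/d_o1 = 1/(8.40) − 1/(21.0) = 0.07143, so d_i1 = 14.00 cm.
The intermediate image is 14.00 cm to the right of lens 1, which lies 3.500 cm to the right of lens 2 — a virtual object — so d_o2 = −3.500 cm.
Lens 2 is diverging, so f₂ = −9.41 cm.
Lens 2: 1/d_i2 = 1/f₂ − 1/d_o2 = 1/(-9.41) − 1/(-3.500) = 0.1794, so d_i2 = 5.57 cm.
The final image is real, 5.57 cm to the right of lens 2 (overall magnification ≈ -1.1).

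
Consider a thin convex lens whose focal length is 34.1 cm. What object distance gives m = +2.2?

m = −d_i/d_o ⇒ d_i = −m·d_o.
1/f = 1/d_o + 1/d_i = 1/d_o − 1/(m·d_o) = (1 − 1/m)/d_o, so d_o = f(1 − 1/m) = (34.10)(1 − 1/(+2.2)) = 18.6 cm.

18.6 cm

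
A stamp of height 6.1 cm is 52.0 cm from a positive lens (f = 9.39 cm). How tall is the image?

1/d_i = 1/f − 1/d_o = 1/(9.390) − 1/(52.0) = 0.08727, so d_i = 11.46 cm.
m = −d_i/d_o = -0.2204.
|h_i| = |m|·h_o = 0.2204 × 6.1 = 1.34 cm. The image is real, inverted and reduced, on the far side of the lens.

1.34 cm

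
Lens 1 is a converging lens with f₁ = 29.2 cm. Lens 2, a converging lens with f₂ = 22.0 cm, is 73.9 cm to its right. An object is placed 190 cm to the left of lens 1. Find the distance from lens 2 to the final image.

Lens 1: 1/d_i1 = 1/f₁ − 1/d_o1 = 1/(29.2) − 1/(190) = 0.02898, so d_i1 = 34.50 cm.
The intermediate image is 34.50 cm to the right of lens 1, which is 73.9 − (34.50) = 39.40 cm to the left of lens 2, so d_o2 = +39.40 cm.
Lens 2: 1/d_i2 = 1/f₂ − 1/d_o2 = 1/(22.0) − 1/(39.40) = 0.02007, so d_i2 = 49.8 cm.
The final image is real, 49.8 cm to the right of lens 2 (overall magnification ≈ 0.23).

49.8 cm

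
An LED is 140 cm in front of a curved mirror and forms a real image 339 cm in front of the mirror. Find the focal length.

f = 99.1 cm (concave)

Real image ⇒ d_i = +339 cm.
1/f = 1/d_o + 1/d_i = 1/(140) + 1/(339) = 0.01009, so f = 99.1 cm.
Since f is positive, the curved mirror is concave.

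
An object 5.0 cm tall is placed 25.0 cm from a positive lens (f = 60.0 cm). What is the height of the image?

1/d_i = 1/f − 1/d_o = 1/(60.00) − 1/(25.0) = -0.02333, so d_i = -42.86 cm.
m = −d_i/d_o = +1.714.
|h_i| = |m|·h_o = 1.714 × 5.0 = 8.57 cm. The image is virtual, upright and enlarged, on the same side as the object.

8.57 cm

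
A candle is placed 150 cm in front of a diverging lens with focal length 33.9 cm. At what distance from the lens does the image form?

For a diverging lens, f = -33.9 cm.
Thin-lens equation: 1/s_i = 1/f − 1/s_o = 1/(-33.90) − 1/(150) = -0.02950 − 0.006667 = -0.03617, so s_i = -27.7 cm.
The image is virtual, upright and reduced, on the same side as the object.

27.7 cm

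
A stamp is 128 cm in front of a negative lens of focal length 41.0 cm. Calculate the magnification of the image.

For a negative lens, f = -41.0 cm.
1/d_i = 1/f − 1/d_o = 1/(-41.00) − 1/(128) = -0.03220, so d_i = -31.05 cm.
m = −d_i/d_o = −(-31.05)/(128) = +0.243.
The image is virtual, upright and reduced, on the same side as the object.

m = +0.243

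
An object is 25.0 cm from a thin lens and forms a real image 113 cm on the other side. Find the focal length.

Real image ⇒ d_i = +113 cm.
1/f = 1/d_o + 1/d_i = 1/(25.0) + 1/(113) = 0.04885, so f = 20.5 cm.
Since f is positive, the thin lens is converging.

f = 20.5 cm (converging)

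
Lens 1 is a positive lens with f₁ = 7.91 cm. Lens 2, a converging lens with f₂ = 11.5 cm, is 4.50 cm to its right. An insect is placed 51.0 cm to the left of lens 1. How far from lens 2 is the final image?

Lens 1: 1/d_i1 = 1/f₁ − 1/d_o1 = 1/(7.91) − 1/(51.0) = 0.1068, so d_i1 = 9.362 cm.
The intermediate image is 9.362 cm to the right of lens 1, which lies 4.862 cm to the right of lens 2 — a virtual object — so d_o2 = −4.862 cm.
Lens 2: 1/d_i2 = 1/f₂ − 1/d_o2 = 1/(11.5) − 1/(-4.862) = 0.2926, so d_i2 = 3.42 cm.
The final image is real, 3.42 cm to the right of lens 2 (overall magnification ≈ -0.13).

3.42 cm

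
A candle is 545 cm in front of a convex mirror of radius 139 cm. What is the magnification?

m = +0.113

f = R/2 = 139/2 = 69.50 cm; for a convex mirror, f = -69.50 cm.
1/d_i = 1/f − 1/d_o = 1/(-69.50) − 1/(545) = -0.01622, so d_i = -61.64 cm.
m = −d_i/d_o = −(-61.64)/(545) = +0.113.
The image is virtual, upright and reduced, behind the mirror.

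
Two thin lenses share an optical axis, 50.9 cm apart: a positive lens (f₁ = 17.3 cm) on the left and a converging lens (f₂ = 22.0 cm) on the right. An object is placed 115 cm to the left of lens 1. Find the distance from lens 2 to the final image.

Lens 1: 1/d_i1 = 1/f₁ − 1/d_o1 = 1/(17.3) − 1/(115) = 0.04911, so d_i1 = 20.36 cm.
The intermediate image is 20.36 cm to the right of lens 1, which is 50.9 − (20.36) = 30.54 cm to the left of lens 2, so d_o2 = +30.54 cm.
Lens 2: 1/d_i2 = 1/f₂ − 1/d_o2 = 1/(22.0) − 1/(30.54) = 0.01271, so d_i2 = 78.7 cm.
The final image is real, 78.7 cm to the right of lens 2 (overall magnification ≈ 0.46).

78.7 cm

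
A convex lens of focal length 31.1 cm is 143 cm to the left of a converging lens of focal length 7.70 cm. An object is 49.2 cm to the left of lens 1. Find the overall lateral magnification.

m = +0.261

Lens 1: 1/d_i1 = 1/(31.1) − 1/(49.2) = 0.01183, so d_i1 = 84.54 cm; m₁ = −d_i1/d_o1 = -1.718.
d_o2 = 143 − (84.54) = 58.46 cm.
Lens 2: 1/d_i2 = 1/(7.70) − 1/(58.46) = 0.1128, so d_i2 = 8.868 cm; m₂ = −d_i2/d_o2 = -0.1517.
m = m₁·m₂ = (-1.718)(-0.1517) = +0.261.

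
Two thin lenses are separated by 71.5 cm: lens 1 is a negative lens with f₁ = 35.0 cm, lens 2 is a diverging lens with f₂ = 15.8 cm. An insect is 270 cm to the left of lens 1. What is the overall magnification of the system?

f₁ = −35.0 cm (diverging).
Lens 1: 1/d_i1 = 1/(-35.0) − 1/(270) = -0.03228, so d_i1 = -30.98 cm; m₁ = −d_i1/d_o1 = +0.1147.
d_o2 = 71.5 − (-30.98) = 102.5 cm.
f₂ = −15.8 cm (diverging).
Lens 2: 1/d_i2 = 1/(-15.8) − 1/(102.5) = -0.07305, so d_i2 = -13.69 cm; m₂ = −d_i2/d_o2 = +0.1336.
m = m₁·m₂ = (+0.1147)(+0.1336) = +0.0153.

m = +0.0153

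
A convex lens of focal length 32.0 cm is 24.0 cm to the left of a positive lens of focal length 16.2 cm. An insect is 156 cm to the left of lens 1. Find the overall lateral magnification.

m = -0.129

Lens 1: 1/d_i1 = 1/(32.0) − 1/(156) = 0.02484, so d_i1 = 40.26 cm; m₁ = −d_i1/d_o1 = -0.2581.
d_o2 = 24.0 − (40.26) = -16.26 cm (virtual object).
Lens 2: 1/d_i2 = 1/(16.2) − 1/(-16.26) = 0.1232, so d_i2 = 8.115 cm; m₂ = −d_i2/d_o2 = +0.4991.
m = m₁·m₂ = (-0.2581)(+0.4991) = -0.129.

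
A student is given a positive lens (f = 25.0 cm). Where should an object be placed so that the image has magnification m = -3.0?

m = −d_i/d_o ⇒ d_i = −m·d_o.
1/f = 1/d_o + 1/d_i = 1/d_o − 1/(m·d_o) = (1 − 1/m)/d_o, so d_o = f(1 − 1/m) = (25.00)(1 − 1/(-3.0)) = 33.3 cm.

33.3 cm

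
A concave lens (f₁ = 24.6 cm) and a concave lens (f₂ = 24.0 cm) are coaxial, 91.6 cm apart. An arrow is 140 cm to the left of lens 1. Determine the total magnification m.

f₁ = −24.6 cm (diverging).
Lens 1: 1/d_i1 = 1/(-24.6) − 1/(140) = -0.04779, so d_i1 = -20.92 cm; m₁ = −d_i1/d_o1 = +0.1494.
d_o2 = 91.6 − (-20.92) = 112.5 cm.
f₂ = −24.0 cm (diverging).
Lens 2: 1/d_i2 = 1/(-24.0) − 1/(112.5) = -0.05056, so d_i2 = -19.78 cm; m₂ = −d_i2/d_o2 = +0.1758.
m = m₁·m₂ = (+0.1494)(+0.1758) = +0.0263.

m = +0.0263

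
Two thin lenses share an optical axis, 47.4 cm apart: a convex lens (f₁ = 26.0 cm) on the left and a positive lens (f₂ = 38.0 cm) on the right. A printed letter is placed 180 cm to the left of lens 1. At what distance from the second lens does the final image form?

30.8 cm

Lens 1: 1/d_i1 = 1/f₁ − 1/d_o1 = 1/(26.0) − 1/(180) = 0.03291, so d_i1 = 30.39 cm.
The intermediate image is 30.39 cm to the right of lens 1, which is 47.4 − (30.39) = 17.01 cm to the left of lens 2, so d_o2 = +17.01 cm.
Lens 2: 1/d_i2 = 1/f₂ − 1/d_o2 = 1/(38.0) − 1/(17.01) = -0.03247, so d_i2 = -30.8 cm.
The final image is virtual, 30.8 cm to the left of lens 2 (overall magnification ≈ -0.31).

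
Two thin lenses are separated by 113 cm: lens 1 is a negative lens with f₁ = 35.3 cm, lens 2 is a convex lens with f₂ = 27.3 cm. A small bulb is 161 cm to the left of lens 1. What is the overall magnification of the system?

f₁ = −35.3 cm (diverging).
Lens 1: 1/d_i1 = 1/(-35.3) − 1/(161) = -0.03454, so d_i1 = -28.95 cm; m₁ = −d_i1/d_o1 = +0.1798.
d_o2 = 113 − (-28.95) = 141.9 cm.
Lens 2: 1/d_i2 = 1/(27.3) − 1/(141.9) = 0.02958, so d_i2 = 33.80 cm; m₂ = −d_i2/d_o2 = -0.2382.
m = m₁·m₂ = (+0.1798)(-0.2382) = -0.0428.

m = -0.0428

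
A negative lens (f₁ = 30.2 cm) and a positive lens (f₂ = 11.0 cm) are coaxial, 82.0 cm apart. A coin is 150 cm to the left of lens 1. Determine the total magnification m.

m = -0.0192

f₁ = −30.2 cm (diverging).
Lens 1: 1/d_i1 = 1/(-30.2) − 1/(150) = -0.03978, so d_i1 = -25.14 cm; m₁ = −d_i1/d_o1 = +0.1676.
d_o2 = 82.0 − (-25.14) = 107.1 cm.
Lens 2: 1/d_i2 = 1/(11.0) − 1/(107.1) = 0.08157, so d_i2 = 12.26 cm; m₂ = −d_i2/d_o2 = -0.1145.
m = m₁·m₂ = (+0.1676)(-0.1145) = -0.0192.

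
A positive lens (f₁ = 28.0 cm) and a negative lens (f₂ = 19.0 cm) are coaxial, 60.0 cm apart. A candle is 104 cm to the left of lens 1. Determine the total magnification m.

m = -0.172

Lens 1: 1/d_i1 = 1/(28.0) − 1/(104) = 0.02610, so d_i1 = 38.32 cm; m₁ = −d_i1/d_o1 = -0.3685.
d_o2 = 60.0 − (38.32) = 21.68 cm.
f₂ = −19.0 cm (diverging).
Lens 2: 1/d_i2 = 1/(-19.0) − 1/(21.68) = -0.09876, so d_i2 = -10.13 cm; m₂ = −d_i2/d_o2 = +0.4671.
m = m₁·m₂ = (-0.3685)(+0.4671) = -0.172.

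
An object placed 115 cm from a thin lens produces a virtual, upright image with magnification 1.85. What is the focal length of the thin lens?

f = 250 cm (converging)

m = −d_i/d_o ⇒ d_i = −m·d_o = −(+1.85)·(115) = -212.8 cm.
1/f = 1/d_o + 1/d_i = 1/(115) + 1/(-212.8) = 0.003996, so f = 250 cm.
Since f is positive, the thin lens is converging.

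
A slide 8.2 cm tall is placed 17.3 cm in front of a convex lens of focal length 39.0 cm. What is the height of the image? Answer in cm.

14.7 cm

1/d_i = 1/f − 1/d_o = 1/(39.00) − 1/(17.3) = -0.03216, so d_i = -31.09 cm.
m = −d_i/d_o = +1.797.
|h_i| = |m|·h_o = 1.797 × 8.2 = 14.7 cm. The image is virtual, upright and enlarged, on the same side as the object.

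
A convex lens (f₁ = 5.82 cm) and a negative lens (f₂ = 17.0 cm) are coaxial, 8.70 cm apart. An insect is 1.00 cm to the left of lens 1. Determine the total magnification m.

m = +0.763

Lens 1: 1/d_i1 = 1/(5.82) − 1/(1.00) = -0.8282, so d_i1 = -1.207 cm; m₁ = −d_i1/d_o1 = +1.207.
d_o2 = 8.70 − (-1.207) = 9.907 cm.
f₂ = −17.0 cm (diverging).
Lens 2: 1/d_i2 = 1/(-17.0) − 1/(9.907) = -0.1598, so d_i2 = -6.259 cm; m₂ = −d_i2/d_o2 = +0.6318.
m = m₁·m₂ = (+1.207)(+0.6318) = +0.763.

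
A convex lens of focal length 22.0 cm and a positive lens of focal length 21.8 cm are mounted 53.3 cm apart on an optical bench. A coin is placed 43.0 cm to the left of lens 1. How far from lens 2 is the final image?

Lens 1: 1/d_i1 = 1/f₁ − 1/d_o1 = 1/(22.0) − 1/(43.0) = 0.02220, so d_i1 = 45.05 cm.
The intermediate image is 45.05 cm to the right of lens 1, which is 53.3 − (45.05) = 8.250 cm to the left of lens 2, so d_o2 = +8.250 cm.
Lens 2: 1/d_i2 = 1/f₂ − 1/d_o2 = 1/(21.8) − 1/(8.250) = -0.07534, so d_i2 = -13.3 cm.
The final image is virtual, 13.3 cm to the left of lens 2 (overall magnification ≈ -1.7).

13.3 cm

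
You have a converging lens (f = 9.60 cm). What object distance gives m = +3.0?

6.40 cm

m = −d_i/d_o ⇒ d_i = −m·d_o.
1/f = 1/d_o + 1/d_i = 1/d_o − 1/(m·d_o) = (1 − 1/m)/d_o, so d_o = f(1 − 1/m) = (9.600)(1 − 1/(+3.0)) = 6.40 cm.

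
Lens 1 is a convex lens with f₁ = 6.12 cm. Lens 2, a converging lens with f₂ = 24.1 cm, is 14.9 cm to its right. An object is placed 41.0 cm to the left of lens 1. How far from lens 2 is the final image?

11.3 cm

Lens 1: 1/d_i1 = 1/f₁ − 1/d_o1 = 1/(6.12) − 1/(41.0) = 0.1390, so d_i1 = 7.194 cm.
The intermediate image is 7.194 cm to the right of lens 1, which is 14.9 − (7.194) = 7.706 cm to the left of lens 2, so d_o2 = +7.706 cm.
Lens 2: 1/d_i2 = 1/f₂ − 1/d_o2 = 1/(24.1) − 1/(7.706) = -0.08828, so d_i2 = -11.3 cm.
The final image is virtual, 11.3 cm to the left of lens 2 (overall magnification ≈ -0.26).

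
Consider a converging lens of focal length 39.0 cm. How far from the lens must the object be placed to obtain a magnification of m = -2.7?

53.4 cm

m = −d_i/d_o ⇒ d_i = −m·d_o.
1/f = 1/d_o + 1/d_i = 1/d_o − 1/(m·d_o) = (1 − 1/m)/d_o, so d_o = f(1 − 1/m) = (39.00)(1 − 1/(-2.7)) = 53.4 cm.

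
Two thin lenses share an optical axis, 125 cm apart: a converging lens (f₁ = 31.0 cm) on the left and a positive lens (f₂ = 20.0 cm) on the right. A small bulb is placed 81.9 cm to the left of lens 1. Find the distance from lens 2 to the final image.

27.3 cm

Lens 1: 1/d_i1 = 1/f₁ − 1/d_o1 = 1/(31.0) − 1/(81.9) = 0.02005, so d_i1 = 49.88 cm.
The intermediate image is 49.88 cm to the right of lens 1, which is 125 − (49.88) = 75.12 cm to the left of lens 2, so d_o2 = +75.12 cm.
Lens 2: 1/d_i2 = 1/f₂ − 1/d_o2 = 1/(20.0) − 1/(75.12) = 0.03669, so d_i2 = 27.3 cm.
The final image is real, 27.3 cm to the right of lens 2 (overall magnification ≈ 0.22).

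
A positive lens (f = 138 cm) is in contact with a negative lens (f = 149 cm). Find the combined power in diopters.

P = +0.0535 D

P₁ = 1/f₁ = 1/(1.38 m) = +0.7246 D; P₂ = 1/f₂ = 1/(-1.49 m) = -0.6711 D.
For thin lenses in contact, P = P₁ + P₂ = (+0.7246) + (-0.6711) = +0.0535 D.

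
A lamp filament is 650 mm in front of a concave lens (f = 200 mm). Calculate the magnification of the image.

m = +0.235

For a concave lens, f = -200 mm.
1/d_i = 1/f − 1/d_o = 1/(-200.0) − 1/(650) = -0.006538, so d_i = -152.9 mm.
m = −d_i/d_o = −(-152.9)/(650) = +0.235.
The image is virtual, upright and reduced, on the same side as the object.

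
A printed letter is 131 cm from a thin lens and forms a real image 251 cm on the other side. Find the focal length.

Real image ⇒ d_i = +251 cm.
1/f = 1/d_o + 1/d_i = 1/(131) + 1/(251) = 0.01162, so f = 86.1 cm.
Since f is positive, the thin lens is converging.

f = 86.1 cm (converging)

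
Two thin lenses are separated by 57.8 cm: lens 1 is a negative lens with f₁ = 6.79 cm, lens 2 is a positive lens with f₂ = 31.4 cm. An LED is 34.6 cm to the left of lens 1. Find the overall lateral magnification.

f₁ = −6.79 cm (diverging).
Lens 1: 1/d_i1 = 1/(-6.79) − 1/(34.6) = -0.1762, so d_i1 = -5.676 cm; m₁ = −d_i1/d_o1 = +0.1640.
d_o2 = 57.8 − (-5.676) = 63.48 cm.
Lens 2: 1/d_i2 = 1/(31.4) − 1/(63.48) = 0.01609, so d_i2 = 62.13 cm; m₂ = −d_i2/d_o2 = -0.9788.
m = m₁·m₂ = (+0.1640)(-0.9788) = -0.161.

m = -0.161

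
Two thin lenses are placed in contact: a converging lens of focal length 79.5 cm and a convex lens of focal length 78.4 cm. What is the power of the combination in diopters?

P₁ = 1/f₁ = 1/(0.795 m) = +1.258 D; P₂ = 1/f₂ = 1/(0.784 m) = +1.276 D.
For thin lenses in contact, P = P₁ + P₂ = (+1.258) + (+1.276) = +2.53 D.

P = +2.53 D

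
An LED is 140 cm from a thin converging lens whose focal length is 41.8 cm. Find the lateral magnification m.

m = -0.426

1/d_i = 1/f − 1/d_o = 1/(41.80) − 1/(140) = 0.01678, so d_i = 59.59 cm.
m = −d_i/d_o = −(59.59)/(140) = -0.426.
The image is real, inverted and reduced, on the far side of the lens.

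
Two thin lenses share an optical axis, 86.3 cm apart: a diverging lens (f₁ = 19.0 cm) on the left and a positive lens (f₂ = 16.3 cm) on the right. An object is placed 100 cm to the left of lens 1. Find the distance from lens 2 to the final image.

Lens 1 is diverging, so f₁ = −19.0 cm.
Lens 1: 1/d_i1 = 1/f₁ − 1/d_o1 = 1/(-19.0) − 1/(100) = -0.06263, so d_i1 = -15.97 cm.
The intermediate image is 15.97 cm to the left of lens 1 (virtual), which is 86.3 − (-15.97) = 102.3 cm to the left of lens 2, so d_o2 = +102.3 cm.
Lens 2: 1/d_i2 = 1/f₂ − 1/d_o2 = 1/(16.3) − 1/(102.3) = 0.05157, so d_i2 = 19.4 cm.
The final image is real, 19.4 cm to the right of lens 2 (overall magnification ≈ -0.030).

19.4 cm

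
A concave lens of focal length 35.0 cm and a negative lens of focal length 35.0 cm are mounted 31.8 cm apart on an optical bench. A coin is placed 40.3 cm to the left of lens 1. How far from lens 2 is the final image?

Lens 1 is diverging, so f₁ = −35.0 cm.
Lens 1: 1/d_i1 = 1/f₁ − 1/d_o1 = 1/(-35.0) − 1/(40.3) = -0.05339, so d_i1 = -18.73 cm.
The intermediate image is 18.73 cm to the left of lens 1 (virtual), which is 31.8 − (-18.73) = 50.53 cm to the left of lens 2, so d_o2 = +50.53 cm.
Lens 2 is diverging, so f₂ = −35.0 cm.
Lens 2: 1/d_i2 = 1/f₂ − 1/d_o2 = 1/(-35.0) − 1/(50.53) = -0.04836, so d_i2 = -20.7 cm.
The final image is virtual, 20.7 cm to the left of lens 2 (overall magnification ≈ 0.19).

20.7 cm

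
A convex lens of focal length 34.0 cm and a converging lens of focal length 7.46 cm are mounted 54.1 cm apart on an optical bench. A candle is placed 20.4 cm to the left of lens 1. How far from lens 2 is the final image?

8.03 cm

Lens 1: 1/d_i1 = 1/f₁ − 1/d_o1 = 1/(34.0) − 1/(20.4) = -0.01961, so d_i1 = -51.00 cm.
The intermediate image is 51.00 cm to the left of lens 1 (virtual), which is 54.1 − (-51.00) = 105.1 cm to the left of lens 2, so d_o2 = +105.1 cm.
Lens 2: 1/d_i2 = 1/f₂ − 1/d_o2 = 1/(7.46) − 1/(105.1) = 0.1245, so d_i2 = 8.03 cm.
The final image is real, 8.03 cm to the right of lens 2 (overall magnification ≈ -0.19).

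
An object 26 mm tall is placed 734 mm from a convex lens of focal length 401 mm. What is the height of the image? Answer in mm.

1/d_i = 1/f − 1/d_o = 1/(401.0) − 1/(734) = 0.001131, so d_i = 883.9 mm.
m = −d_i/d_o = -1.204.
|h_i| = |m|·h_o = 1.204 × 26 = 31.3 mm. The image is real, inverted and enlarged, on the far side of the lens.

31.3 mm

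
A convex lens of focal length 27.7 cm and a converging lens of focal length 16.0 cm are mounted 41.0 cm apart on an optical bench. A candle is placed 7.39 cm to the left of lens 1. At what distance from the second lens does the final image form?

23.3 cm

Lens 1: 1/d_i1 = 1/f₁ − 1/d_o1 = 1/(27.7) − 1/(7.39) = -0.09922, so d_i1 = -10.08 cm.
The intermediate image is 10.08 cm to the left of lens 1 (virtual), which is 41.0 − (-10.08) = 51.08 cm to the left of lens 2, so d_o2 = +51.08 cm.
Lens 2: 1/d_i2 = 1/f₂ − 1/d_o2 = 1/(16.0) − 1/(51.08) = 0.04292, so d_i2 = 23.3 cm.
The final image is real, 23.3 cm to the right of lens 2 (overall magnification ≈ -0.62).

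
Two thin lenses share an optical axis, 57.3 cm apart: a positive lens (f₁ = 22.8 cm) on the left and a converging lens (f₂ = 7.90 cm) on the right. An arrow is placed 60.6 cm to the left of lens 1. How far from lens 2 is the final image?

12.8 cm

Lens 1: 1/d_i1 = 1/f₁ − 1/d_o1 = 1/(22.8) − 1/(60.6) = 0.02736, so d_i1 = 36.55 cm.
The intermediate image is 36.55 cm to the right of lens 1, which is 57.3 − (36.55) = 20.75 cm to the left of lens 2, so d_o2 = +20.75 cm.
Lens 2: 1/d_i2 = 1/f₂ − 1/d_o2 = 1/(7.90) − 1/(20.75) = 0.07839, so d_i2 = 12.8 cm.
The final image is real, 12.8 cm to the right of lens 2 (overall magnification ≈ 0.37).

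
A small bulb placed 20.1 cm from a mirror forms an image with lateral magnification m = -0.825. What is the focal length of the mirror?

m = −d_i/d_o ⇒ d_i = −m·d_o = −(-0.825)·(20.1) = 16.58 cm.
1/f = 1/d_o + 1/d_i = 1/(20.1) + 1/(16.58) = 0.1101, so f = 9.09 cm.
Since f is positive, the mirror is concave.

f = 9.09 cm (concave)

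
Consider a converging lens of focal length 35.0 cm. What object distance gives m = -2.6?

m = −d_i/d_o ⇒ d_i = −m·d_o.
1/f = 1/d_o + 1/d_i = 1/d_o − 1/(m·d_o) = (1 − 1/m)/d_o, so d_o = f(1 − 1/m) = (35.00)(1 − 1/(-2.6)) = 48.5 cm.

48.5 cm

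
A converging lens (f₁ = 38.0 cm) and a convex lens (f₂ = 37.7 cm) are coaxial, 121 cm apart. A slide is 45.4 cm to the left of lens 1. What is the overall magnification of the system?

m = -1.29

Lens 1: 1/d_i1 = 1/(38.0) − 1/(45.4) = 0.004289, so d_i1 = 233.1 cm; m₁ = −d_i1/d_o1 = -5.134.
d_o2 = 121 − (233.1) = -112.1 cm (virtual object).
Lens 2: 1/d_i2 = 1/(37.7) − 1/(-112.1) = 0.03545, so d_i2 = 28.21 cm; m₂ = −d_i2/d_o2 = +0.2517.
m = m₁·m₂ = (-5.134)(+0.2517) = -1.29.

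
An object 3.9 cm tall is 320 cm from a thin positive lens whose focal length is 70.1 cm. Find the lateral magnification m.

m = -0.281

1/d_i = 1/f − 1/d_o = 1/(70.10) − 1/(320) = 0.01114, so d_i = 89.76 cm.
m = −d_i/d_o = −(89.76)/(320) = -0.281.
The image is real, inverted and reduced, on the far side of the lens.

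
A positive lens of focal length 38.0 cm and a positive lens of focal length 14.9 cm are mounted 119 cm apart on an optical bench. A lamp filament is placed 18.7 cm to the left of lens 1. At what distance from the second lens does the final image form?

16.5 cm

Lens 1: 1/d_i1 = 1/f₁ − 1/d_o1 = 1/(38.0) − 1/(18.7) = -0.02716, so d_i1 = -36.82 cm.
The intermediate image is 36.82 cm to the left of lens 1 (virtual), which is 119 − (-36.82) = 155.8 cm to the left of lens 2, so d_o2 = +155.8 cm.
Lens 2: 1/d_i2 = 1/f₂ − 1/d_o2 = 1/(14.9) − 1/(155.8) = 0.06070, so d_i2 = 16.5 cm.
The final image is real, 16.5 cm to the right of lens 2 (overall magnification ≈ -0.21).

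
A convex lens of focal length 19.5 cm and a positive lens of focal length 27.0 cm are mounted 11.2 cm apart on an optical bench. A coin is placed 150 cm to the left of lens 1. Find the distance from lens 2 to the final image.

Lens 1: 1/d_i1 = 1/f₁ − 1/d_o1 = 1/(19.5) − 1/(150) = 0.04462, so d_i1 = 22.41 cm.
The intermediate image is 22.41 cm to the right of lens 1, which lies 11.21 cm to the right of lens 2 — a virtual object — so d_o2 = −11.21 cm.
Lens 2: 1/d_i2 = 1/f₂ − 1/d_o2 = 1/(27.0) − 1/(-11.21) = 0.1262, so d_i2 = 7.92 cm.
The final image is real, 7.92 cm to the right of lens 2 (overall magnification ≈ -0.11).

7.92 cm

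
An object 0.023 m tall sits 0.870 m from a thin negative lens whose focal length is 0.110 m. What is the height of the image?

0.00258 m

For a negative lens, f = -0.110 m.
1/d_i = 1/f − 1/d_o = 1/(-0.1100) − 1/(0.870) = -10.24, so d_i = -0.09765 m.
m = −d_i/d_o = +0.1122.
|h_i| = |m|·h_o = 0.1122 × 0.023 = 0.00258 m. The image is virtual, upright and reduced, on the same side as the object.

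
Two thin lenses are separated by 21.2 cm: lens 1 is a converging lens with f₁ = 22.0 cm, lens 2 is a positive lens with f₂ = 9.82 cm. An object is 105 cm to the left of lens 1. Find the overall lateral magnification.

m = -0.158

Lens 1: 1/d_i1 = 1/(22.0) − 1/(105) = 0.03593, so d_i1 = 27.83 cm; m₁ = −d_i1/d_o1 = -0.2650.
d_o2 = 21.2 − (27.83) = -6.630 cm (virtual object).
Lens 2: 1/d_i2 = 1/(9.82) − 1/(-6.630) = 0.2527, so d_i2 = 3.958 cm; m₂ = −d_i2/d_o2 = +0.5970.
m = m₁·m₂ = (-0.2650)(+0.5970) = -0.158.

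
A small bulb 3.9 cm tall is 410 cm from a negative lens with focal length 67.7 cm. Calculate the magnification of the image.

m = +0.142

For a negative lens, f = -67.7 cm.
1/d_i = 1/f − 1/d_o = 1/(-67.70) − 1/(410) = -0.01721, so d_i = -58.11 cm.
m = −d_i/d_o = −(-58.11)/(410) = +0.142.
The image is virtual, upright and reduced, on the same side as the object.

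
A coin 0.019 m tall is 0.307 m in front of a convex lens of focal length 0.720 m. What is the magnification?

m = +1.74

1/d_i = 1/f − 1/d_o = 1/(0.7200) − 1/(0.307) = -1.868, so d_i = -0.5352 m.
m = −d_i/d_o = −(-0.5352)/(0.307) = +1.74.
The image is virtual, upright and enlarged, on the same side as the object.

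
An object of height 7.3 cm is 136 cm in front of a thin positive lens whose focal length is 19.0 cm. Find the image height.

1/d_i = 1/f − 1/d_o = 1/(19.00) − 1/(136) = 0.04528, so d_i = 22.09 cm.
m = −d_i/d_o = -0.1624.
|h_i| = |m|·h_o = 0.1624 × 7.3 = 1.19 cm. The image is real, inverted and reduced, on the far side of the lens.

1.19 cm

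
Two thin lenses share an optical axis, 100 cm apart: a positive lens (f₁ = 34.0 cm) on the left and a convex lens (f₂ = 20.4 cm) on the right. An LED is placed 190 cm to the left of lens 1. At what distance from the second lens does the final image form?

Lens 1: 1/d_i1 = 1/f₁ − 1/d_o1 = 1/(34.0) − 1/(190) = 0.02415, so d_i1 = 41.41 cm.
The intermediate image is 41.41 cm to the right of lens 1, which is 100 − (41.41) = 58.59 cm to the left of lens 2, so d_o2 = +58.59 cm.
Lens 2: 1/d_i2 = 1/f₂ − 1/d_o2 = 1/(20.4) − 1/(58.59) = 0.03195, so d_i2 = 31.3 cm.
The final image is real, 31.3 cm to the right of lens 2 (overall magnification ≈ 0.12).

31.3 cm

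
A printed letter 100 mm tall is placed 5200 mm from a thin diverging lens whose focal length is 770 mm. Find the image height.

For a diverging lens, f = -770 mm.
1/d_i = 1/f − 1/d_o = 1/(-770.0) − 1/(5200) = -0.001491, so d_i = -670.7 mm.
m = −d_i/d_o = +0.1290.
|h_i| = |m|·h_o = 0.1290 × 100 = 12.9 mm. The image is virtual, upright and reduced, on the same side as the object.

12.9 mm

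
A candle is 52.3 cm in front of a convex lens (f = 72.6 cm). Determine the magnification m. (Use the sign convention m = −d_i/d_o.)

m = +3.58

1/d_i = 1/f − 1/d_o = 1/(72.60) − 1/(52.3) = -0.005346, so d_i = -187.0 cm.
m = −d_i/d_o = −(-187.0)/(52.3) = +3.58.
The image is virtual, upright and enlarged, on the same side as the object.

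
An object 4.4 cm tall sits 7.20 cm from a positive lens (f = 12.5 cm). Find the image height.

1/d_i = 1/f − 1/d_o = 1/(12.50) − 1/(7.20) = -0.05889, so d_i = -16.98 cm.
m = −d_i/d_o = +2.358.
|h_i| = |m|·h_o = 2.358 × 4.4 = 10.4 cm. The image is virtual, upright and enlarged, on the same side as the object.

10.4 cm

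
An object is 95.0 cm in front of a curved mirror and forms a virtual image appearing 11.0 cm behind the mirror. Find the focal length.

Virtual image ⇒ d_i = −11.0 cm.
1/f = 1/d_o + 1/d_i = 1/(95.0) + 1/(-11.0) = -0.08038, so f = -12.4 cm.
Since f is negative, the curved mirror is convex.

f = -12.4 cm (convex)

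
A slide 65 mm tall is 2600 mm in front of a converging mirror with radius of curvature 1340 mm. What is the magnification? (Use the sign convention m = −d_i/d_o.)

m = -0.347

f = R/2 = 1340/2 = 670.0 mm.
1/d_i = 1/f − 1/d_o = 1/(670.0) − 1/(2600) = 0.001108, so d_i = 902.6 mm.
m = −d_i/d_o = −(902.6)/(2600) = -0.347.
The image is real, inverted and reduced, in front of the mirror.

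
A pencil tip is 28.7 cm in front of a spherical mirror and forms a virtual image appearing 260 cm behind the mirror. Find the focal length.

f = 32.3 cm (concave)

Virtual image ⇒ d_i = −260 cm.
1/f = 1/d_o + 1/d_i = 1/(28.7) + 1/(-260) = 0.03100, so f = 32.3 cm.
Since f is positive, the spherical mirror is concave.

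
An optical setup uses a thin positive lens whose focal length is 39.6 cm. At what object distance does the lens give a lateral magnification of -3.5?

m = −d_i/d_o ⇒ d_i = −m·d_o.
1/f = 1/d_o + 1/d_i = 1/d_o − 1/(m·d_o) = (1 − 1/m)/d_o, so d_o = f(1 − 1/m) = (39.60)(1 − 1/(-3.5)) = 50.9 cm.

50.9 cm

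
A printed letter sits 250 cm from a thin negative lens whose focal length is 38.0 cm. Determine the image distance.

33.0 cm

For a negative lens, f = -38.0 cm.
Thin-lens equation: 1/q = 1/f − 1/p = 1/(-38.00) − 1/(250) = -0.02632 − 0.004000 = -0.03032, so q = -33.0 cm.
The image is virtual, upright and reduced, on the same side as the object.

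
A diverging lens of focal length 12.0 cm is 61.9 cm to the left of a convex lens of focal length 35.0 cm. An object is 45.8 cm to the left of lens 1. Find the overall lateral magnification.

f₁ = −12.0 cm (diverging).
Lens 1: 1/d_i1 = 1/(-12.0) − 1/(45.8) = -0.1052, so d_i1 = -9.509 cm; m₁ = −d_i1/d_o1 = +0.2076.
d_o2 = 61.9 − (-9.509) = 71.41 cm.
Lens 2: 1/d_i2 = 1/(35.0) − 1/(71.41) = 0.01457, so d_i2 = 68.64 cm; m₂ = −d_i2/d_o2 = -0.9613.
m = m₁·m₂ = (+0.2076)(-0.9613) = -0.200.

m = -0.200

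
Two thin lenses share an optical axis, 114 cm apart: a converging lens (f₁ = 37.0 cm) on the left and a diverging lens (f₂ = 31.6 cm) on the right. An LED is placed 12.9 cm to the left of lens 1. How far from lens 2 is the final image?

25.6 cm

Lens 1: 1/d_i1 = 1/f₁ − 1/d_o1 = 1/(37.0) − 1/(12.9) = -0.05049, so d_i1 = -19.80 cm.
The intermediate image is 19.80 cm to the left of lens 1 (virtual), which is 114 − (-19.80) = 133.8 cm to the left of lens 2, so d_o2 = +133.8 cm.
Lens 2 is diverging, so f₂ = −31.6 cm.
Lens 2: 1/d_i2 = 1/f₂ − 1/d_o2 = 1/(-31.6) − 1/(133.8) = -0.03912, so d_i2 = -25.6 cm.
The final image is virtual, 25.6 cm to the left of lens 2 (overall magnification ≈ 0.29).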